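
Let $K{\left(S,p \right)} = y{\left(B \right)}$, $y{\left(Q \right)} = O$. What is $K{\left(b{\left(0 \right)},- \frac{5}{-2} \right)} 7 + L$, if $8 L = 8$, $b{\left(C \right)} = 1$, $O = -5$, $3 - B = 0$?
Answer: $-34$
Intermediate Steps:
$B = 3$ ($B = 3 - 0 = 3 + 0 = 3$)
$y{\left(Q \right)} = -5$
$K{\left(S,p \right)} = -5$
$L = 1$ ($L = \frac{1}{8} \cdot 8 = 1$)
$K{\left(b{\left(0 \right)},- \frac{5}{-2} \right)} 7 + L = \left(-5\right) 7 + 1 = -35 + 1 = -34$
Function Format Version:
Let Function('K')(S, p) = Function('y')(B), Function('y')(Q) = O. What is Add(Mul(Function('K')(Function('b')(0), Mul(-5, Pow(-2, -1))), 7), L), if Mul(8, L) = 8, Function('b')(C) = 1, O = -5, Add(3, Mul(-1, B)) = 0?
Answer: -34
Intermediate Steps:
B = 3 (B = Add(3, Mul(-1, 0)) = Add(3, 0) = 3)
Function('y')(Q) = -5
Function('K')(S, p) = -5
L = 1 (L = Mul(Rational(1, 8), 8) = 1)
Add(Mul(Function('K')(Function('b')(0), Mul(-5, Pow(-2, -1))), 7), L) = Add(Mul(-5, 7), 1) = Add(-35, 1) = -34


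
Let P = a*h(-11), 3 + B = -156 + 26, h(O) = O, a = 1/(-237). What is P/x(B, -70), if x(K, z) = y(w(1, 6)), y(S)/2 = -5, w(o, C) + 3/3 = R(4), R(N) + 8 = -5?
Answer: -11/2370 ≈ -0.0046413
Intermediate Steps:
R(N) = -13 (R(N) = -8 - 5 = -13)
w(o, C) = -14 (w(o, C) = -1 - 13 = -14)
a = -1/237 ≈ -0.0042194
y(S) = -10 (y(S) = 2*(-5) = -10)
B = -133 (B = -3 + (-156 + 26) = -3 - 130 = -133)
x(K, z) = -10
P = 11/237 (P = -1/237*(-11) = 11/237 ≈ 0.046413)
P/x(B, -70) = (11/237)/(-10) = (11/237)*(-1/10) = -11/2370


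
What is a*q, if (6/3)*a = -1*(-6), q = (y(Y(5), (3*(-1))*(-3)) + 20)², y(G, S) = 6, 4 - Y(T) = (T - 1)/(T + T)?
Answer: 2028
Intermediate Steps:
Y(T) = 4 - (-1 + T)/(2*T) (Y(T) = 4 - (T - 1)/(T + T) = 4 - (-1 + T)/(2*T))
q = 676 (q = (6 + 20)² = 26² = 676)
a = 3 (a = (-1*(-6))/2 = (½)*6 = 3)
a*q = 3*676 = 2028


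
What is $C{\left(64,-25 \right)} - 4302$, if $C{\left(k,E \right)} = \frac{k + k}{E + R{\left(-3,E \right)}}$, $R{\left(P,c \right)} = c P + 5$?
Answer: $- \frac{236482}{55} \approx -4299.7$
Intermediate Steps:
$R{\left(P,c \right)} = 5 + P c$ ($R{\left(P,c \right)} = P c + 5 = 5 + P c$)
$C{\left(k,E \right)} = \frac{2 k}{5 - 2 E}$ ($C{\left(k,E \right)} = \frac{k + k}{E - \left(-5 + 3 E\right)} = \frac{2 k}{5 - 2 E}$)
$C{\left(64,-25 \right)} - 4302 = \left(-2\right) 64 \frac{1}{-5 + 2 \left(-25\right)} - 4302 = \left(-2\right) 64 \frac{1}{-5 - 50} - 4302 = \left(-2\right) 64 \frac{1}{-55} - 4302 = \left(-2\right) 64 \left(- \frac{1}{55}\right) - 4302 = \frac{128}{55} - 4302 = - \frac{236482}{55}$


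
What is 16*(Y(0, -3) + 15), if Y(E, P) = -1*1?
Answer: 224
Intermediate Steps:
Y(E, P) = -1
16*(Y(0, -3) + 15) = 16*(-1 + 15) = 16*14 = 224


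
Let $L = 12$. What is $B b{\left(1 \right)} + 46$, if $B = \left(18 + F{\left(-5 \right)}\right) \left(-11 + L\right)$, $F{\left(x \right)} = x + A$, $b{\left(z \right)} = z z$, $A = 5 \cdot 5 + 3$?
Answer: $87$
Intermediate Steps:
$A = 28$ ($A = 25 + 3 = 28$)
$b{\left(z \right)} = z^{2}$
$F{\left(x \right)} = 28 + x$ ($F{\left(x \right)} = x + 28 = 28 + x$)
$B = 41$ ($B = \left(18 + \left(28 - 5\right)\right) \left(-11 + 12\right) = \left(18 + 23\right) 1 = 41 \cdot 1 = 41$)
$B b{\left(1 \right)} + 46 = 41 \cdot 1^{2} + 46 = 41 \cdot 1 + 46 = 41 + 46 = 87$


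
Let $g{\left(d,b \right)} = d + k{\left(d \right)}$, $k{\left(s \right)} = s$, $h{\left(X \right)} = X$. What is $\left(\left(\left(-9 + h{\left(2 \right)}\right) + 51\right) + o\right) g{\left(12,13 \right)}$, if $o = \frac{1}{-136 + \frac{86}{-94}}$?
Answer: $\frac{2264744}{2145} \approx 1055.8$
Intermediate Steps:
$o = - \frac{47}{6435}$ ($o = \frac{1}{-136 + 86 \left(- \frac{1}{94}\right)} = \frac{1}{-136 - \frac{43}{47}} = \frac{1}{- \frac{6435}{47}} = - \frac{47}{6435} \approx -0.0073038$)
$g{\left(d,b \right)} = 2 d$ ($g{\left(d,b \right)} = d + d = 2 d$)
$\left(\left(\left(-9 + h{\left(2 \right)}\right) + 51\right) + o\right) g{\left(12,13 \right)} = \left(\left(\left(-9 + 2\right) + 51\right) - \frac{47}{6435}\right) 2 \cdot 12 = \left(\left(-7 + 51\right) - \frac{47}{6435}\right) 24 = \left(44 - \frac{47}{6435}\right) 24 = \frac{283093}{6435} \cdot 24 = \frac{2264744}{2145}$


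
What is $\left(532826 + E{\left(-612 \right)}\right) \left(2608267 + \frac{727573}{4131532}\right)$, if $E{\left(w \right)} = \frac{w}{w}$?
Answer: $\frac{5741817976195508259}{4131532} \approx 1.3898 \cdot 10^{12}$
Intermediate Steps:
$E{\left(w \right)} = 1$
$\left(532826 + E{\left(-612 \right)}\right) \left(2608267 + \frac{727573}{4131532}\right) = \left(532826 + 1\right) \left(2608267 + \frac{727573}{4131532}\right) = 532827 \left(2608267 + 727573 \cdot \frac{1}{4131532}\right) = 532827 \left(2608267 + \frac{727573}{4131532}\right) = 532827 \cdot \frac{10776139302617}{4131532} = \frac{5741817976195508259}{4131532}$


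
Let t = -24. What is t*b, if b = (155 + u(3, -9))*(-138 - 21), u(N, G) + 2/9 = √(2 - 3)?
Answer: 590632 + 3816*I ≈ 5.9063e+5 + 3816.0*I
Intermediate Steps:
u(N, G) = -2/9 + I (u(N, G) = -2/9 + √(2 - 3) = -2/9 + √(-1) = -2/9 + I)
b = -73829/3 - 159*I (b = (155 + (-2/9 + I))*(-138 - 21) = (1393/9 + I)*(-159) = -73829/3 - 159*I ≈ -24610.0 - 159.0*I)
t*b = -24*(-73829/3 - 159*I) = 590632 + 3816*I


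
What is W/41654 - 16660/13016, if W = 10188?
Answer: -70168579/67771058 ≈ -1.0354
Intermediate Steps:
W/41654 - 16660/13016 = 10188/41654 - 16660/13016 = 10188*(1/41654) - 16660*1/13016 = 5094/20827 - 4165/3254 = -70168579/67771058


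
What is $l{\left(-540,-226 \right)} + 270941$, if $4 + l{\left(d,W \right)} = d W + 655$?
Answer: $393632$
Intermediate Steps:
$l{\left(d,W \right)} = 651 + W d$ ($l{\left(d,W \right)} = -4 + \left(d W + 655\right) = -4 + \left(W d + 655\right) = -4 + \left(655 + W d\right) = 651 + W d$)
$l{\left(-540,-226 \right)} + 270941 = \left(651 - -122040\right) + 270941 = \left(651 + 122040\right) + 270941 = 122691 + 270941 = 393632$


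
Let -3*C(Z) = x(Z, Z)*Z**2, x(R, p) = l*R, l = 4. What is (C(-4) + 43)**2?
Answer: 148225/9 ≈ 16469.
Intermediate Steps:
x(R, p) = 4*R
C(Z) = -4*Z**3/3 (C(Z) = -4*Z*Z**2/3 = -4*Z**3/3)
(C(-4) + 43)**2 = (-4/3*(-4)**3 + 43)**2 = (-4/3*(-64) + 43)**2 = (256/3 + 43)**2 = (385/3)**2 = 148225/9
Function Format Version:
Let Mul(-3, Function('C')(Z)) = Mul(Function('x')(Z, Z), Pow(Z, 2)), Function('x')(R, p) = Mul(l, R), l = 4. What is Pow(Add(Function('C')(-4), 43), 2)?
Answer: Rational(148225, 9) ≈ 16469.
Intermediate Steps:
Function('x')(R, p) = Mul(4, R)
Function('C')(Z) = Mul(Rational(-4, 3), Pow(Z, 3)) (Function('C')(Z) = Mul(Rational(-1, 3), Mul(Mul(4, Z), Pow(Z, 2))) = Mul(Rational(-1, 3), Mul(4, Pow(Z, 3))) = Mul(Rational(-4, 3), Pow(Z, 3)))
Pow(Add(Function('C')(-4), 43), 2) = Pow(Add(Mul(Rational(-4, 3), Pow(-4, 3)), 43), 2) = Pow(Add(Mul(Rational(-4, 3), -64), 43), 2) = Pow(Add(Rational(256, 3), 43), 2) = Pow(Rational(385, 3), 2) = Rational(148225, 9)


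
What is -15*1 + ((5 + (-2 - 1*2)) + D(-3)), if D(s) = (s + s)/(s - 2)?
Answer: -64/5 ≈ -12.800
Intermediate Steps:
D(s) = 2*s/(-2 + s) (D(s) = (2*s)/(-2 + s) = 2*s/(-2 + s))
-15*1 + ((5 + (-2 - 1*2)) + D(-3)) = -15*1 + ((5 + (-2 - 1*2)) + 2*(-3)/(-2 - 3)) = -15 + ((5 + (-2 - 2)) + 2*(-3)/(-5)) = -15 + ((5 - 4) + 2*(-3)*(-⅕)) = -15 + (1 + 6/5) = -15 + 11/5 = -64/5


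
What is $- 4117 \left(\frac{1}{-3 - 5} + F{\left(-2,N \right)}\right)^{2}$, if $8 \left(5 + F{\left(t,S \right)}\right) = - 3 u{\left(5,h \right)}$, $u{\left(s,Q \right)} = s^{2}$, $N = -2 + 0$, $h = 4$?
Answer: $- \frac{3462397}{4} \approx -8.656 \cdot 10^{5}$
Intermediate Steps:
$N = -2$
$F{\left(t,S \right)} = - \frac{115}{8}$ ($F{\left(t,S \right)} = -5 + \frac{\left(-3\right) 5^{2}}{8} = -5 + \frac{\left(-3\right) 25}{8} = -5 + \frac{1}{8} \left(-75\right) = -5 - \frac{75}{8} = - \frac{115}{8}$)
$- 4117 \left(\frac{1}{-3 - 5} + F{\left(-2,N \right)}\right)^{2} = - 4117 \left(\frac{1}{-3 - 5} - \frac{115}{8}\right)^{2} = - 4117 \left(\frac{1}{-8} - \frac{115}{8}\right)^{2} = - 4117 \left(- \frac{1}{8} - \frac{115}{8}\right)^{2} = - 4117 \left(- \frac{29}{2}\right)^{2} = \left(-4117\right) \frac{841}{4} = - \frac{3462397}{4}$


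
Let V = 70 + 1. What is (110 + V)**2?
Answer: 32761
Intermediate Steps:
V = 71
(110 + V)**2 = (110 + 71)**2 = 181**2 = 32761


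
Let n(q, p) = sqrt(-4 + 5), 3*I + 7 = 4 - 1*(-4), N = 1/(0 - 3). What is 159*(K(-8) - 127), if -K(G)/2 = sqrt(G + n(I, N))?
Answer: -20193 - 318*I*sqrt(7) ≈ -20193.0 - 841.35*I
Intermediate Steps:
N = -1/3 (N = 1/(-3) = -1/3 ≈ -0.33333)
I = 1/3 (I = -7/3 + (4 - 1*(-4))/3 = -7/3 + (4 + 4)/3 = -7/3 + (1/3)*8 = -7/3 + 8/3 = 1/3 ≈ 0.33333)
n(q, p) = 1 (n(q, p) = sqrt(1) = 1)
K(G) = -2*sqrt(1 + G) (K(G) = -2*sqrt(G + 1) = -2*sqrt(1 + G))
159*(K(-8) - 127) = 159*(-2*sqrt(1 - 8) - 127) = 159*(-2*I*sqrt(7) - 127) = 159*(-127 - 2*I*sqrt(7)) = -20193 - 318*I*sqrt(7)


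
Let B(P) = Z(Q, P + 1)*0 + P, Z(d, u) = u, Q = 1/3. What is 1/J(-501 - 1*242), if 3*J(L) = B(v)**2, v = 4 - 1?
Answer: 1/3 ≈ 0.33333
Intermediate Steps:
Q = 1/3 (Q = 1*(1/3) = 1/3 ≈ 0.33333)
v = 3
B(P) = P (B(P) = (P + 1)*0 + P = (1 + P)*0 + P = 0 + P = P)
J(L) = 3 (J(L) = (1/3)*3**2 = (1/3)*9 = 3)
1/J(-501 - 1*242) = 1/3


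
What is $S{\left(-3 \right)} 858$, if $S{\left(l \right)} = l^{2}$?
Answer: $7722$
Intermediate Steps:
$S{\left(-3 \right)} 858 = \left(-3\right)^{2} \cdot 858 = 9 \cdot 858 = 7722$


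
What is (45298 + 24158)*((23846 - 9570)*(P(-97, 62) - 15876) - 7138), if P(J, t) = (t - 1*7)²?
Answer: -12742954380384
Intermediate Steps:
P(J, t) = (-7 + t)² (P(J, t) = (t - 7)² = (-7 + t)²)
(45298 + 24158)*((23846 - 9570)*(P(-97, 62) - 15876) - 7138) = (45298 + 24158)*((23846 - 9570)*((-7 + 62)² - 15876) - 7138) = 69456*(14276*(55² - 15876) - 7138) = 69456*(14276*(3025 - 15876) - 7138) = 69456*(14276*(-12851) - 7138) = 69456*(-183460876 - 7138) = 69456*(-183468014) = -12742954380384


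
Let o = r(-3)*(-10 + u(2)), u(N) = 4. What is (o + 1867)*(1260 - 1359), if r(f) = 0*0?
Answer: -184833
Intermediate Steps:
r(f) = 0
o = 0 (o = 0*(-10 + 4) = 0*(-6) = 0)
(o + 1867)*(1260 - 1359) = (0 + 1867)*(1260 - 1359) = 1867*(-99) = -184833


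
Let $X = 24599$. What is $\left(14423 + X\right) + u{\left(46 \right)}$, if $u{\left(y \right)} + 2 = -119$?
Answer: $38901$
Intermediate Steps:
$u{\left(y \right)} = -121$ ($u{\left(y \right)} = -2 - 119 = -121$)
$\left(14423 + X\right) + u{\left(46 \right)} = \left(14423 + 24599\right) - 121 = 39022 - 121 = 38901$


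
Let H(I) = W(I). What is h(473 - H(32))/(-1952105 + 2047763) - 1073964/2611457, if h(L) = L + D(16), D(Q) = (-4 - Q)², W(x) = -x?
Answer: -100369879727/249806753706 ≈ -0.40179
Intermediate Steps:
H(I) = -I
h(L) = 400 + L (h(L) = L + (4 + 16)² = L + 20² = L + 400 = 400 + L)
h(473 - H(32))/(-1952105 + 2047763) - 1073964/2611457 = (400 + (473 - (-1)*32))/(-1952105 + 2047763) - 1073964/2611457 = (400 + (473 - 1*(-32)))/95658 - 1073964*1/2611457 = (400 + (473 + 32))*(1/95658) - 1073964/2611457 = (400 + 505)*(1/95658) - 1073964/2611457 = 905*(1/95658) - 1073964/2611457 = 905/95658 - 1073964/2611457 = -100369879727/249806753706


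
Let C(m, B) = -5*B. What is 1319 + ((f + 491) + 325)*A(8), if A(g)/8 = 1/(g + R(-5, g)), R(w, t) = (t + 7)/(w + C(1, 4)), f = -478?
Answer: 62323/37 ≈ 1684.4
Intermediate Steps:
R(w, t) = (7 + t)/(-20 + w) (R(w, t) = (t + 7)/(w - 5*4) = (7 + t)/(w - 20) = (7 + t)/(-20 + w))
A(g) = 8/(-7/25 + 24*g/25) (A(g) = 8/(g + (7 + g)/(-20 - 5)) = 8/(g + (7 + g)/(-25)) = 8/(g - (7 + g)/25) = 8/(g + (-7/25 - g/25)) = 8/(-7/25 + 24*g/25))
1319 + ((f + 491) + 325)*A(8) = 1319 + ((-478 + 491) + 325)*(200/(-7 + 24*8)) = 1319 + (13 + 325)*(200/(-7 + 192)) = 1319 + 338*(200/185) = 1319 + 338*(200*(1/185)) = 1319 + 338*(40/37) = 1319 + 13520/37 = 62323/37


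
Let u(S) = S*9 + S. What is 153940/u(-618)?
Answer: -7697/309 ≈ -24.909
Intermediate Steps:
u(S) = 10*S (u(S) = 9*S + S = 10*S)
153940/u(-618) = 153940/((10*(-618))) = 153940/(-6180) = 153940*(-1/6180) = -7697/309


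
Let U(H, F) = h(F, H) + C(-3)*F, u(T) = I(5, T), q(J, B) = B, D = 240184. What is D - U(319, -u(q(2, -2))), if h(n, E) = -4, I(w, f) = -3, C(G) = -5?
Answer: 240203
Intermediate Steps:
u(T) = -3
U(H, F) = -4 - 5*F
D - U(319, -u(q(2, -2))) = 240184 - (-4 - (-5)*(-3)) = 240184 - (-4 - 5*3) = 240184 - (-4 - 15) = 240184 - 1*(-19) = 240184 + 19 = 240203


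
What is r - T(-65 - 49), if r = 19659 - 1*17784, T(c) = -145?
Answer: 2020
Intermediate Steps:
r = 1875 (r = 19659 - 17784 = 1875)
r - T(-65 - 49) = 1875 - 1*(-145) = 1875 + 145 = 2020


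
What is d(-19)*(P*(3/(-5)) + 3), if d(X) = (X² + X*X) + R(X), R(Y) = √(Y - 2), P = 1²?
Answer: 8664/5 + 12*I*√21/5 ≈ 1732.8 + 10.998*I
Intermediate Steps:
P = 1
R(Y) = √(-2 + Y)
d(X) = √(-2 + X) + 2*X² (d(X) = (X² + X*X) + √(-2 + X) = (X² + X²) + √(-2 + X) = 2*X² + √(-2 + X) = √(-2 + X) + 2*X²)
d(-19)*(P*(3/(-5)) + 3) = (√(-2 - 19) + 2*(-19)²)*(1*(3/(-5)) + 3) = (√(-21) + 2*361)*(1*(3*(-⅕)) + 3) = (I*√21 + 722)*(1*(-⅗) + 3) = (722 + I*√21)*(-⅗ + 3) = (722 + I*√21)*(12/5) = 8664/5 + 12*I*√21/5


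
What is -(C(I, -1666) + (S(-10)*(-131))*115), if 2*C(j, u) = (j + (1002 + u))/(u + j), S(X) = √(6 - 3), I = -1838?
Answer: -417/1168 + 15065*√3 ≈ 26093.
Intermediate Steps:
S(X) = √3
C(j, u) = (1002 + j + u)/(2*(j + u)) (C(j, u) = ((j + (1002 + u))/(u + j))/2 = ((1002 + j + u)/(j + u))/2 = (1002 + j + u)/(2*(j + u)))
-(C(I, -1666) + (S(-10)*(-131))*115) = -((1002 - 1838 - 1666)/(2*(-1838 - 1666)) + (√3*(-131))*115) = -((½)*(-2502)/(-3504) - 131*√3*115) = -((½)*(-1/3504)*(-2502) - 15065*√3) = -(417/1168 - 15065*√3) = -417/1168 + 15065*√3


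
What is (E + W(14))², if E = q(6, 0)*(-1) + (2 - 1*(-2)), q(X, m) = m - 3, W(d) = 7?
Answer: 196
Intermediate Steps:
q(X, m) = -3 + m
E = 7 (E = (-3 + 0)*(-1) + (2 - 1*(-2)) = -3*(-1) + (2 + 2) = 3 + 4 = 7)
(E + W(14))² = (7 + 7)² = 14² = 196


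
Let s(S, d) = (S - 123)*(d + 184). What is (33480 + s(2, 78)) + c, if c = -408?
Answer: 1370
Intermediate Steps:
s(S, d) = (-123 + S)*(184 + d)
(33480 + s(2, 78)) + c = (33480 + (-22632 - 123*78 + 184*2 + 2*78)) - 408 = (33480 + (-22632 - 9594 + 368 + 156)) - 408 = (33480 - 31702) - 408 = 1778 - 408 = 1370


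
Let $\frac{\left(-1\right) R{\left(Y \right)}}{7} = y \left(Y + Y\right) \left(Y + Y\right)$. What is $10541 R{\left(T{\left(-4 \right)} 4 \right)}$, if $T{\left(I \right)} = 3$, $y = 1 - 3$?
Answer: $85002624$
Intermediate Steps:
$y = -2$ ($y = 1 - 3 = -2$)
$R{\left(Y \right)} = 56 Y^{2}$ ($R{\left(Y \right)} = - 7 \left(- 2 \left(Y + Y\right) \left(Y + Y\right)\right) = - 7 \left(- 2 \cdot 2 Y 2 Y\right) = - 7 \left(- 2 \cdot 4 Y^{2}\right) = - 7 \left(- 8 Y^{2}\right) = 56 Y^{2}$)
$10541 R{\left(T{\left(-4 \right)} 4 \right)} = 10541 \cdot 56 \left(3 \cdot 4\right)^{2} = 10541 \cdot 56 \cdot 12^{2} = 10541 \cdot 56 \cdot 144 = 10541 \cdot 8064 = 85002624$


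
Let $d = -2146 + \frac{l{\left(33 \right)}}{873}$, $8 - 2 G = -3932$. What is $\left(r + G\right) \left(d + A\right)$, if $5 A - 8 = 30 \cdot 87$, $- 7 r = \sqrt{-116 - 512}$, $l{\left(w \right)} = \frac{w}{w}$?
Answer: $- \frac{2790217774}{873} + \frac{14163542 i \sqrt{157}}{30555} \approx -3.1961 \cdot 10^{6} + 5808.2 i$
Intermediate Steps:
$l{\left(w \right)} = 1$
$G = 1970$ ($G = 4 - -1966 = 4 + 1966 = 1970$)
$r = - \frac{2 i \sqrt{157}}{7}$ ($r = - \frac{\sqrt{-116 - 512}}{7} = - \frac{\sqrt{-628}}{7} = - \frac{2 i \sqrt{157}}{7} \approx - 3.58 i$)
$A = \frac{2618}{5}$ ($A = \frac{8}{5} + \frac{30 \cdot 87}{5} = \frac{8}{5} + \frac{1}{5} \cdot 2610 = \frac{8}{5} + 522 = \frac{2618}{5} \approx 523.6$)
$d = - \frac{1873457}{873}$ ($d = -2146 + 1 \cdot \frac{1}{873} = -2146 + \frac{1}{873} = - \frac{1873457}{873} \approx -2146.0$)
$\left(r + G\right) \left(d + A\right) = \left(- \frac{2 i \sqrt{157}}{7} + 1970\right) \left(- \frac{1873457}{873} + \frac{2618}{5}\right) = \left(1970 - \frac{2 i \sqrt{157}}{7}\right) \left(- \frac{7081771}{4365}\right) = - \frac{2790217774}{873} + \frac{14163542 i \sqrt{157}}{30555}$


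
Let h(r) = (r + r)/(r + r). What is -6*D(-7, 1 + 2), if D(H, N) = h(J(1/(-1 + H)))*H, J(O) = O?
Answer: 42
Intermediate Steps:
h(r) = 1 (h(r) = (2*r)/((2*r)) = (2*r)*(1/(2*r)) = 1)
D(H, N) = H (D(H, N) = 1*H = H)
-6*D(-7, 1 + 2) = -6*(-7) = 42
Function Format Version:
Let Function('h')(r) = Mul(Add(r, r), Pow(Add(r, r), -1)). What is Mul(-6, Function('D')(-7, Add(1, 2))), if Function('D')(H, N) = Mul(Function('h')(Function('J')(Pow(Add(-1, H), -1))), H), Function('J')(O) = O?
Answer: 42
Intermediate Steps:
Function('h')(r) = 1 (Function('h')(r) = Mul(Mul(2, r), Pow(Mul(2, r), -1)) = Mul(Mul(2, r), Mul(Rational(1, 2), Pow(r, -1))) = 1)
Function('D')(H, N) = H (Function('D')(H, N) = Mul(1, H) = H)
Mul(-6, Function('D')(-7, Add(1, 2))) = Mul(-6, -7) = 42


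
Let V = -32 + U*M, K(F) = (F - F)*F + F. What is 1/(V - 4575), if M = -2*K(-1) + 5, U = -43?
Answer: -1/4908 ≈ -0.00020375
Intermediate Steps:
K(F) = F (K(F) = 0*F + F = 0 + F = F)
M = 7 (M = -2*(-1) + 5 = 2 + 5 = 7)
V = -333 (V = -32 - 43*7 = -32 - 301 = -333)
1/(V - 4575) = 1/(-333 - 4575) = 1/(-4908) = -1/4908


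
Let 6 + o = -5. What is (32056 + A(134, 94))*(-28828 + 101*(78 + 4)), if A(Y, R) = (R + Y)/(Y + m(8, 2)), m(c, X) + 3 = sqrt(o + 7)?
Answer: -11305870184968/17165 + 9368976*I/17165 ≈ -6.5866e+8 + 545.82*I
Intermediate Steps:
o = -11 (o = -6 - 5 = -11)
m(c, X) = -3 + 2*I (m(c, X) = -3 + sqrt(-11 + 7) = -3 + sqrt(-4) = -3 + 2*I)
A(Y, R) = (R + Y)/(-3 + Y + 2*I) (A(Y, R) = (R + Y)/(Y + (-3 + 2*I)) = (R + Y)/(-3 + Y + 2*I))
(32056 + A(134, 94))*(-28828 + 101*(78 + 4)) = (32056 + (94 + 134)/(-3 + 134 + 2*I))*(-28828 + 101*(78 + 4)) = (32056 + 228/(131 + 2*I))*(-28828 + 101*82) = (32056 + ((131 - 2*I)/17165)*228)*(-28828 + 8282) = (32056 + 228*(131 - 2*I)/17165)*(-20546) = -658622576 - 4684488*(131 - 2*I)/17165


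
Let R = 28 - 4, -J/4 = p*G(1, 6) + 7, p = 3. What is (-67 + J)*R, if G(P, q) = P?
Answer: -2568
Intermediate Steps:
J = -40 (J = -4*(3*1 + 7) = -4*(3 + 7) = -4*10 = -40)
R = 24
(-67 + J)*R = (-67 - 40)*24 = -107*24 = -2568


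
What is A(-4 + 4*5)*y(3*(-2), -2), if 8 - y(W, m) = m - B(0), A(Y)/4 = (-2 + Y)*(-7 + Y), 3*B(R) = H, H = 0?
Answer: 5040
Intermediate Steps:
B(R) = 0 (B(R) = (⅓)*0 = 0)
A(Y) = 4*(-7 + Y)*(-2 + Y) (A(Y) = 4*((-2 + Y)*(-7 + Y)) = 4*((-7 + Y)*(-2 + Y)) = 4*(-7 + Y)*(-2 + Y))
y(W, m) = 8 - m (y(W, m) = 8 - (m - 1*0) = 8 - (m + 0) = 8 - m)
A(-4 + 4*5)*y(3*(-2), -2) = (56 - 36*(-4 + 4*5) + 4*(-4 + 4*5)²)*(8 - 1*(-2)) = (56 - 36*(-4 + 20) + 4*(-4 + 20)²)*(8 + 2) = (56 - 36*16 + 4*16²)*10 = (56 - 576 + 4*256)*10 = (56 - 576 + 1024)*10 = 504*10 = 5040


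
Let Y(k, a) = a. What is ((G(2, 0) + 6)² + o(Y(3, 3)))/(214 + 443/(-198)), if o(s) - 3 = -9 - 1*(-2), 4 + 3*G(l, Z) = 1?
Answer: 4158/41929 ≈ 0.099168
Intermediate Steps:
G(l, Z) = -1 (G(l, Z) = -4/3 + (⅓)*1 = -4/3 + ⅓ = -1)
o(s) = -4 (o(s) = 3 + (-9 - 1*(-2)) = 3 + (-9 + 2) = 3 - 7 = -4)
((G(2, 0) + 6)² + o(Y(3, 3)))/(214 + 443/(-198)) = ((-1 + 6)² - 4)/(214 + 443/(-198)) = (5² - 4)/(214 + 443*(-1/198)) = (25 - 4)/(214 - 443/198) = 21/(41929/198) = 21*(198/41929) = 4158/41929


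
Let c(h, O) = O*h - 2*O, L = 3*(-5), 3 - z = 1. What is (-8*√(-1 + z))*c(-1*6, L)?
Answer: -960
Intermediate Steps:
z = 2 (z = 3 - 1*1 = 3 - 1 = 2)
L = -15
c(h, O) = -2*O + O*h
(-8*√(-1 + z))*c(-1*6, L) = (-8*√(-1 + 2))*(-15*(-2 - 1*6)) = (-8*√1)*(-15*(-2 - 6)) = (-8*1)*(-15*(-8)) = -8*120 = -960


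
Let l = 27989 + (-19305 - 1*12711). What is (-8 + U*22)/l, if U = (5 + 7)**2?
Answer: -3160/4027 ≈ -0.78470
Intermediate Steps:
U = 144 (U = 12**2 = 144)
l = -4027 (l = 27989 + (-19305 - 12711) = 27989 - 32016 = -4027)
(-8 + U*22)/l = (-8 + 144*22)/(-4027) = (-8 + 3168)*(-1/4027) = 3160*(-1/4027) = -3160/4027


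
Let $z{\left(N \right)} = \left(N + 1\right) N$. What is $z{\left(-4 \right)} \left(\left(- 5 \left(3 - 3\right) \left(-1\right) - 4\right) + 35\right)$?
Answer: $372$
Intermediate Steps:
$z{\left(N \right)} = N \left(1 + N\right)$ ($z{\left(N \right)} = \left(1 + N\right) N = N \left(1 + N\right)$)
$z{\left(-4 \right)} \left(\left(- 5 \left(3 - 3\right) \left(-1\right) - 4\right) + 35\right) = - 4 \left(1 - 4\right) \left(\left(- 5 \left(3 - 3\right) \left(-1\right) - 4\right) + 35\right) = \left(-4\right) \left(-3\right) \left(\left(\left(-5\right) 0 \left(-1\right) - 4\right) + 35\right) = 12 \left(\left(0 \left(-1\right) - 4\right) + 35\right) = 12 \left(\left(0 - 4\right) + 35\right) = 12 \left(-4 + 35\right) = 12 \cdot 31 = 372$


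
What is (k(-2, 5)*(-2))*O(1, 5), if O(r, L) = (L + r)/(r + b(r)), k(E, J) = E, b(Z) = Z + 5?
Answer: 24/7 ≈ 3.4286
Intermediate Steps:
b(Z) = 5 + Z
O(r, L) = (L + r)/(5 + 2*r) (O(r, L) = (L + r)/(r + (5 + r)) = (L + r)/(5 + 2*r))
(k(-2, 5)*(-2))*O(1, 5) = (-2*(-2))*((5 + 1)/(5 + 2*1)) = 4*(6/(5 + 2)) = 4*(6/7) = 24/7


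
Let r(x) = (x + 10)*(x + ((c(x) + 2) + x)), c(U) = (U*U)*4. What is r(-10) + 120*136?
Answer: 16320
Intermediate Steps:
c(U) = 4*U**2 (c(U) = U**2*4 = 4*U**2)
r(x) = (10 + x)*(2 + 2*x + 4*x**2) (r(x) = (x + 10)*(x + ((4*x**2 + 2) + x)) = (10 + x)*(x + ((2 + 4*x**2) + x)) = (10 + x)*(x + (2 + x + 4*x**2)) = (10 + x)*(2 + 2*x + 4*x**2))
r(-10) + 120*136 = (20 + 4*(-10)**3 + 22*(-10) + 42*(-10)**2) + 120*136 = (20 + 4*(-1000) - 220 + 42*100) + 16320 = (20 - 4000 - 220 + 4200) + 16320 = 0 + 16320 = 16320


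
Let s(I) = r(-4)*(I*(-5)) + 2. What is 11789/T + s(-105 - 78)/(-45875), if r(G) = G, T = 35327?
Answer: 670046541/1620626125 ≈ 0.41345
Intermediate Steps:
s(I) = 2 + 20*I (s(I) = -4*I*(-5) + 2 = -(-20)*I + 2 = 20*I + 2 = 2 + 20*I)
11789/T + s(-105 - 78)/(-45875) = 11789/35327 + (2 + 20*(-105 - 78))/(-45875) = 11789*(1/35327) + (2 + 20*(-183))*(-1/45875) = 11789/35327 + (2 - 3660)*(-1/45875) = 11789/35327 - 3658*(-1/45875) = 11789/35327 + 3658/45875 = 670046541/1620626125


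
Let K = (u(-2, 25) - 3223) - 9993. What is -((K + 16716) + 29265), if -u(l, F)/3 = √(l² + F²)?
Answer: -32765 + 3*√629 ≈ -32690.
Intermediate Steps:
u(l, F) = -3*√(F² + l²) (u(l, F) = -3*√(l² + F²) = -3*√(F² + l²))
K = -13216 - 3*√629 (K = (-3*√(25² + (-2)²) - 3223) - 9993 = (-3*√(625 + 4) - 3223) - 9993 = (-3*√629 - 3223) - 9993 = (-3223 - 3*√629) - 9993 = -13216 - 3*√629 ≈ -13291.)
-((K + 16716) + 29265) = -(((-13216 - 3*√629) + 16716) + 29265) = -((3500 - 3*√629) + 29265) = -(32765 - 3*√629) = -32765 + 3*√629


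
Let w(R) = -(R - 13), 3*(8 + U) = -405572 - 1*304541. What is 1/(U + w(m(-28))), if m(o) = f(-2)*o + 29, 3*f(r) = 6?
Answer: -3/710017 ≈ -4.2253e-6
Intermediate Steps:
f(r) = 2 (f(r) = (⅓)*6 = 2)
m(o) = 29 + 2*o (m(o) = 2*o + 29 = 29 + 2*o)
U = -710137/3 (U = -8 + (-405572 - 1*304541)/3 = -8 + (-405572 - 304541)/3 = -8 + (⅓)*(-710113) = -8 - 710113/3 = -710137/3 ≈ -2.3671e+5)
w(R) = 13 - R (w(R) = -(-13 + R) = 13 - R)
1/(U + w(m(-28))) = 1/(-710137/3 + (13 - (29 + 2*(-28)))) = 1/(-710137/3 + (13 - (29 - 56))) = 1/(-710137/3 + (13 - 1*(-27))) = 1/(-710137/3 + (13 + 27)) = 1/(-710137/3 + 40) = 1/(-710017/3) = -3/710017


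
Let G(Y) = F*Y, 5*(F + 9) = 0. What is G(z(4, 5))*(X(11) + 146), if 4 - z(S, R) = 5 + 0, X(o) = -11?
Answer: 1215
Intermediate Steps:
F = -9 (F = -9 + (⅕)*0 = -9 + 0 = -9)
z(S, R) = -1 (z(S, R) = 4 - (5 + 0) = 4 - 1*5 = 4 - 5 = -1)
G(Y) = -9*Y
G(z(4, 5))*(X(11) + 146) = (-9*(-1))*(-11 + 146) = 9*135 = 1215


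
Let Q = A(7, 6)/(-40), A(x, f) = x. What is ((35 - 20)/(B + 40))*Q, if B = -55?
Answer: 7/40 ≈ 0.17500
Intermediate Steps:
Q = -7/40 (Q = 7/(-40) = 7*(-1/40) = -7/40 ≈ -0.17500)
((35 - 20)/(B + 40))*Q = ((35 - 20)/(-55 + 40))*(-7/40) = (15/(-15))*(-7/40) = (15*(-1/15))*(-7/40) = -1*(-7/40) = 7/40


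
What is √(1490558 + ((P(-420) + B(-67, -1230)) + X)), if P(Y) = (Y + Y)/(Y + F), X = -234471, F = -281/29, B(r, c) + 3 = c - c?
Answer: 2*√48760164288431/12461 ≈ 1120.8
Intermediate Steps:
B(r, c) = -3 (B(r, c) = -3 + (c - c) = -3 + 0 = -3)
F = -281/29 (F = -281*1/29 = -281/29 ≈ -9.6897)
P(Y) = 2*Y/(-281/29 + Y) (P(Y) = (Y + Y)/(Y - 281/29) = (2*Y)/(-281/29 + Y) = 2*Y/(-281/29 + Y))
√(1490558 + ((P(-420) + B(-67, -1230)) + X)) = √(1490558 + ((58*(-420)/(-281 + 29*(-420)) - 3) - 234471)) = √(1490558 + ((58*(-420)/(-281 - 12180) - 3) - 234471)) = √(1490558 + ((58*(-420)/(-12461) - 3) - 234471)) = √(1490558 + ((58*(-420)*(-1/12461) - 3) - 234471)) = √(1490558 + ((24360/12461 - 3) - 234471)) = √(1490558 + (-13023/12461 - 234471)) = √(1490558 - 2921756154/12461) = √(15652087084/12461) = 2*√48760164288431/12461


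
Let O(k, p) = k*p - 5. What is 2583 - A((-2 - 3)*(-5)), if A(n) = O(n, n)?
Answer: 1963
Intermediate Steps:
O(k, p) = -5 + k*p
A(n) = -5 + n² (A(n) = -5 + n*n = -5 + n²)
2583 - A((-2 - 3)*(-5)) = 2583 - (-5 + ((-2 - 3)*(-5))²) = 2583 - (-5 + (-5*(-5))²) = 2583 - (-5 + 25²) = 2583 - (-5 + 625) = 2583 - 1*620 = 2583 - 620 = 1963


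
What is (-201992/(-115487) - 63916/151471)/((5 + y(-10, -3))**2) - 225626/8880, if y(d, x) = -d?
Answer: -10664713344293/419830353048 ≈ -25.402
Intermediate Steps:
(-201992/(-115487) - 63916/151471)/((5 + y(-10, -3))**2) - 225626/8880 = (-201992/(-115487) - 63916/151471)/((5 - 1*(-10))**2) - 225626/8880 = (-201992*(-1/115487) - 63916*1/151471)/((5 + 10)**2) - 225626*1/8880 = (201992/115487 - 63916/151471)/(15**2) - 3049/120 = (23214463140/17492931377)/225 - 3049/120 = (23214463140/17492931377)*(1/225) - 3049/120 = 1547630876/262393970655 - 3049/120 = -10664713344293/419830353048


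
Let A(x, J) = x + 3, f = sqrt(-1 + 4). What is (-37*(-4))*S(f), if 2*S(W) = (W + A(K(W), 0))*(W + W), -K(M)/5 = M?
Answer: -1776 + 444*sqrt(3) ≈ -1007.0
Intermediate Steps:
K(M) = -5*M
f = sqrt(3) ≈ 1.7320
A(x, J) = 3 + x
S(W) = W*(3 - 4*W) (S(W) = ((W + (3 - 5*W))*(W + W))/2 = ((3 - 4*W)*(2*W))/2 = (2*W*(3 - 4*W))/2 = W*(3 - 4*W))
(-37*(-4))*S(f) = (-37*(-4))*(sqrt(3)*(3 - 4*sqrt(3))) = 148*(sqrt(3)*(3 - 4*sqrt(3))) = 148*sqrt(3)*(3 - 4*sqrt(3))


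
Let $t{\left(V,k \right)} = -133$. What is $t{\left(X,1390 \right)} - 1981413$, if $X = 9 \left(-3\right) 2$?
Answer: $-1981546$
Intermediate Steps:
$X = -54$ ($X = \left(-27\right) 2 = -54$)
$t{\left(X,1390 \right)} - 1981413 = -133 - 1981413 = -1981546$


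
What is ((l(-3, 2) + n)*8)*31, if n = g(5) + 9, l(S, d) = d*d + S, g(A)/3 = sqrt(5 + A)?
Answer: 2480 + 744*sqrt(10) ≈ 4832.7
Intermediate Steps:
g(A) = 3*sqrt(5 + A)
l(S, d) = S + d**2 (l(S, d) = d**2 + S = S + d**2)
n = 9 + 3*sqrt(10) (n = 3*sqrt(5 + 5) + 9 = 3*sqrt(10) + 9 = 9 + 3*sqrt(10) ≈ 18.487)
((l(-3, 2) + n)*8)*31 = (((-3 + 2**2) + (9 + 3*sqrt(10)))*8)*31 = (((-3 + 4) + (9 + 3*sqrt(10)))*8)*31 = ((1 + (9 + 3*sqrt(10)))*8)*31 = ((10 + 3*sqrt(10))*8)*31 = (80 + 24*sqrt(10))*31 = 2480 + 744*sqrt(10)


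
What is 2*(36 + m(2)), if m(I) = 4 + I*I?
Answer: 88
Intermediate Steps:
m(I) = 4 + I²
2*(36 + m(2)) = 2*(36 + (4 + 2²)) = 2*(36 + (4 + 4)) = 2*(36 + 8) = 2*44 = 88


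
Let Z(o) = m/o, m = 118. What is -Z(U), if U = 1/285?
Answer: -33630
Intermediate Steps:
U = 1/285 ≈ 0.0035088
Z(o) = 118/o
-Z(U) = -118/1/285 = -118*285 = -1*33630 = -33630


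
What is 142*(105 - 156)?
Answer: -7242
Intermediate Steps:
142*(105 - 156) = 142*(-51) = -7242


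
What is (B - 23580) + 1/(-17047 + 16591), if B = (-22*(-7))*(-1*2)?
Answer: -10892929/456 ≈ -23888.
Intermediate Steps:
B = -308 (B = 154*(-2) = -308)
(B - 23580) + 1/(-17047 + 16591) = (-308 - 23580) + 1/(-17047 + 16591) = -23888 + 1/(-456) = -23888 - 1/456 = -10892929/456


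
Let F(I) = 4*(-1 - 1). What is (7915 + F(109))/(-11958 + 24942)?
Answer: 7907/12984 ≈ 0.60898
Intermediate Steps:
F(I) = -8 (F(I) = 4*(-2) = -8)
(7915 + F(109))/(-11958 + 24942) = (7915 - 8)/(-11958 + 24942) = 7907/12984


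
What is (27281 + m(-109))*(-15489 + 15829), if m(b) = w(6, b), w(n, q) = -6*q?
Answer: 9497900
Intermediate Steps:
m(b) = -6*b
(27281 + m(-109))*(-15489 + 15829) = (27281 - 6*(-109))*(-15489 + 15829) = (27281 + 654)*340 = 27935*340 = 9497900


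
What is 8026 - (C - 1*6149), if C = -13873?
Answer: 28048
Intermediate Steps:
8026 - (C - 1*6149) = 8026 - (-13873 - 1*6149) = 8026 - (-13873 - 6149) = 8026 - 1*(-20022) = 8026 + 20022 = 28048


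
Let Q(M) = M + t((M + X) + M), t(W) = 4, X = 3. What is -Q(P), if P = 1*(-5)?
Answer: 1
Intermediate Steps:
P = -5
Q(M) = 4 + M (Q(M) = M + 4 = 4 + M)
-Q(P) = -(4 - 5) = -1*(-1) = 1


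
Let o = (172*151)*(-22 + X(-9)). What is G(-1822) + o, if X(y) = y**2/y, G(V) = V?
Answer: -806954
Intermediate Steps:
X(y) = y
o = -805132 (o = (172*151)*(-22 - 9) = 25972*(-31) = -805132)
G(-1822) + o = -1822 - 805132 = -806954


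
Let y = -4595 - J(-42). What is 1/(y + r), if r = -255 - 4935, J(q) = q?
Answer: -1/9743 ≈ -0.00010264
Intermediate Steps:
r = -5190
y = -4553 (y = -4595 - 1*(-42) = -4595 + 42 = -4553)
1/(y + r) = 1/(-4553 - 5190) = 1/(-9743) = -1/9743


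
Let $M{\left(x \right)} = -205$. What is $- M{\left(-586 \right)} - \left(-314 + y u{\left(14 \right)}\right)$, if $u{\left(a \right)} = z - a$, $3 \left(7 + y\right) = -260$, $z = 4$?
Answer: $- \frac{1253}{3} \approx -417.67$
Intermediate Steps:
$y = - \frac{281}{3}$ ($y = -7 + \frac{1}{3} \left(-260\right) = -7 - \frac{260}{3} = - \frac{281}{3} \approx -93.667$)
$u{\left(a \right)} = 4 - a$
$- M{\left(-586 \right)} - \left(-314 + y u{\left(14 \right)}\right) = \left(-1\right) \left(-205\right) - \left(-314 - \frac{281 \left(4 - 14\right)}{3}\right) = 205 - \left(-314 - \frac{281 \left(4 - 14\right)}{3}\right) = 205 - \left(-314 - - \frac{2810}{3}\right) = 205 - \left(-314 + \frac{2810}{3}\right) = 205 - \frac{1868}{3} = - \frac{1253}{3}$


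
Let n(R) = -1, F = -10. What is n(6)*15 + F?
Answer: -25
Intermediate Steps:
n(6)*15 + F = -1*15 - 10 = -15 - 10 = -25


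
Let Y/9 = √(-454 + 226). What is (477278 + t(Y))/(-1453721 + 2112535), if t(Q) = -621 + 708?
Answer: 477365/658814 ≈ 0.72458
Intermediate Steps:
Y = 18*I*√57 (Y = 9*√(-454 + 226) = 9*√(-228) = 9*(2*I*√57) = 18*I*√57 ≈ 135.9*I)
t(Q) = 87
(477278 + t(Y))/(-1453721 + 2112535) = (477278 + 87)/(-1453721 + 2112535) = 477365/658814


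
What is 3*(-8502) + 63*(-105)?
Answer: -32121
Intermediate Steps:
3*(-8502) + 63*(-105) = -25506 - 6615 = -32121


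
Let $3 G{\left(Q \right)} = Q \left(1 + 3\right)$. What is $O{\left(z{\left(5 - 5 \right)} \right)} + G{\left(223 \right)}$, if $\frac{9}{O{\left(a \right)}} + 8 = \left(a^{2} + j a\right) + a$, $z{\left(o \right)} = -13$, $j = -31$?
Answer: $\frac{491519}{1653} \approx 297.35$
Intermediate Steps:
$O{\left(a \right)} = \frac{9}{-8 + a^{2} - 30 a}$ ($O{\left(a \right)} = \frac{9}{-8 + \left(\left(a^{2} - 31 a\right) + a\right)} = \frac{9}{-8 + \left(a^{2} - 30 a\right)} = \frac{9}{-8 + a^{2} - 30 a}$)
$G{\left(Q \right)} = \frac{4 Q}{3}$ ($G{\left(Q \right)} = \frac{Q \left(1 + 3\right)}{3} = \frac{Q 4}{3} = \frac{4 Q}{3}$)
$O{\left(z{\left(5 - 5 \right)} \right)} + G{\left(223 \right)} = \frac{9}{-8 + \left(-13\right)^{2} - -390} + \frac{4}{3} \cdot 223 = \frac{9}{-8 + 169 + 390} + \frac{892}{3} = \frac{9}{551} + \frac{892}{3} = \frac{491519}{1653}$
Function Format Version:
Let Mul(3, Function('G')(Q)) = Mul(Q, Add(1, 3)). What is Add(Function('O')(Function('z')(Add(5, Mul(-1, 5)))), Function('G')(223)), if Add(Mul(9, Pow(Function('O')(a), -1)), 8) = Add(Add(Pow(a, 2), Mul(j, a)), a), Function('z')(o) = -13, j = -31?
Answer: Rational(491519, 1653) ≈ 297.35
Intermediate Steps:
Function('O')(a) = Mul(9, Pow(Add(-8, Pow(a, 2), Mul(-30, a)), -1)) (Function('O')(a) = Mul(9, Pow(Add(-8, Add(Add(Pow(a, 2), Mul(-31, a)), a)), -1)) = Mul(9, Pow(Add(-8, Add(Pow(a, 2), Mul(-30, a))), -1)) = Mul(9, Pow(Add(-8, Pow(a, 2), Mul(-30, a)), -1)))
Function('G')(Q) = Mul(Rational(4, 3), Q) (Function('G')(Q) = Mul(Rational(1, 3), Mul(Q, Add(1, 3))) = Mul(Rational(1, 3), Mul(Q, 4)) = Mul(Rational(1, 3), Mul(4, Q)) = Mul(Rational(4, 3), Q))
Add(Function('O')(Function('z')(Add(5, Mul(-1, 5)))), Function('G')(223)) = Add(Mul(9, Pow(Add(-8, Pow(-13, 2), Mul(-30, -13)), -1)), Mul(Rational(4, 3), 223)) = Add(Mul(9, Pow(Add(-8, 169, 390), -1)), Rational(892, 3)) = Add(Mul(9, Pow(551, -1)), Rational(892, 3)) = Add(Mul(9, Rational(1, 551)), Rational(892, 3)) = Add(Rational(9, 551), Rational(892, 3)) = Rational(491519, 1653)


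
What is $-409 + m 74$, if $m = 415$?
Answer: $30301$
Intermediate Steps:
$-409 + m 74 = -409 + 415 \cdot 74 = -409 + 30710 = 30301$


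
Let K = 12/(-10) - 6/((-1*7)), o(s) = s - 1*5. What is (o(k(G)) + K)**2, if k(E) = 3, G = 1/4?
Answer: 6724/1225 ≈ 5.4890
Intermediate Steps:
G = 1/4 ≈ 0.25000
o(s) = -5 + s (o(s) = s - 5 = -5 + s)
K = -12/35 (K = 12*(-1/10) - 6/(-7) = -6/5 - 6*(-1/7) = -6/5 + 6/7 = -12/35 ≈ -0.34286)
(o(k(G)) + K)**2 = ((-5 + 3) - 12/35)**2 = (-2 - 12/35)**2 = (-82/35)**2 = 6724/1225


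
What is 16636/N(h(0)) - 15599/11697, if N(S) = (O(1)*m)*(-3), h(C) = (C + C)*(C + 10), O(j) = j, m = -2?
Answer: 32416283/11697 ≈ 2771.3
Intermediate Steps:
h(C) = 2*C*(10 + C) (h(C) = (2*C)*(10 + C) = 2*C*(10 + C))
N(S) = 6 (N(S) = (1*(-2))*(-3) = -2*(-3) = 6)
16636/N(h(0)) - 15599/11697 = 16636/6 - 15599/11697 = 16636*(1/6) - 15599*1/11697 = 8318/3 - 15599/11697 = 32416283/11697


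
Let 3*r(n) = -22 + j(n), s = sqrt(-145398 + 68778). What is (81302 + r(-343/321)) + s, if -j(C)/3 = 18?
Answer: 243830/3 + 2*I*sqrt(19155) ≈ 81277.0 + 276.8*I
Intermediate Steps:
j(C) = -54 (j(C) = -3*18 = -54)
s = 2*I*sqrt(19155) (s = sqrt(-76620) = 2*I*sqrt(19155) ≈ 276.8*I)
r(n) = -76/3 (r(n) = (-22 - 54)/3 = (1/3)*(-76) = -76/3)
(81302 + r(-343/321)) + s = (81302 - 76/3) + 2*I*sqrt(19155) = 243830/3 + 2*I*sqrt(19155)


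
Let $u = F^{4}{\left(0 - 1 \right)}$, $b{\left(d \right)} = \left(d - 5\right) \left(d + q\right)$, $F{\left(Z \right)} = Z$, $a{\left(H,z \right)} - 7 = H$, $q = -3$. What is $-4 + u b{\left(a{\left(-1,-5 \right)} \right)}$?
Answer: $-1$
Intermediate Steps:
$a{\left(H,z \right)} = 7 + H$
$b{\left(d \right)} = \left(-5 + d\right) \left(-3 + d\right)$ ($b{\left(d \right)} = \left(d - 5\right) \left(d - 3\right) = \left(-5 + d\right) \left(-3 + d\right)$)
$u = 1$ ($u = \left(0 - 1\right)^{4} = \left(-1\right)^{4} = 1$)
$-4 + u b{\left(a{\left(-1,-5 \right)} \right)} = -4 + 1 \left(15 + \left(7 - 1\right)^{2} - 8 \left(7 - 1\right)\right) = -4 + 1 \left(15 + 6^{2} - 48\right) = -4 + 1 \left(15 + 36 - 48\right) = -4 + 1 \cdot 3 = -4 + 3 = -1$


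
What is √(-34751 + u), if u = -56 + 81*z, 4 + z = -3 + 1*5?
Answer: 187*I ≈ 187.0*I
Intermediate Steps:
z = -2 (z = -4 + (-3 + 1*5) = -4 + (-3 + 5) = -4 + 2 = -2)
u = -218 (u = -56 + 81*(-2) = -56 - 162 = -218)
√(-34751 + u) = √(-34751 - 218) = √(-34969) = 187*I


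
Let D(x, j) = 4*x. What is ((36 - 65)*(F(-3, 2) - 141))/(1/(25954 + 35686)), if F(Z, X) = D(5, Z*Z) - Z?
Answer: 210932080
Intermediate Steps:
F(Z, X) = 20 - Z (F(Z, X) = 4*5 - Z = 20 - Z)
((36 - 65)*(F(-3, 2) - 141))/(1/(25954 + 35686)) = ((36 - 65)*((20 - 1*(-3)) - 141))/(1/(25954 + 35686)) = (-29*((20 + 3) - 141))/(1/61640) = (-29*(23 - 141))/(1/61640) = -29*(-118)*61640 = 3422*61640 = 210932080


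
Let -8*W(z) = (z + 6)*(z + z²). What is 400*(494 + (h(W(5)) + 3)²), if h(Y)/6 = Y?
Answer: 24109700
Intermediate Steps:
W(z) = -(6 + z)*(z + z²)/8 (W(z) = -(z + 6)*(z + z²)/8 = -(6 + z)*(z + z²)/8)
h(Y) = 6*Y
400*(494 + (h(W(5)) + 3)²) = 400*(494 + (6*(-⅛*5*(6 + 5² + 7*5)) + 3)²) = 400*(494 + (6*(-⅛*5*(6 + 25 + 35)) + 3)²) = 400*(494 + (6*(-⅛*5*66) + 3)²) = 400*(494 + (6*(-165/4) + 3)²) = 400*(494 + (-495/2 + 3)²) = 400*(494 + (-489/2)²) = 400*(494 + 239121/4) = 400*(241097/4) = 24109700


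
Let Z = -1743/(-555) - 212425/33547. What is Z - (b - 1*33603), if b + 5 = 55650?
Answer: -136816758008/6206195 ≈ -22045.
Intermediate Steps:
b = 55645 (b = -5 + 55650 = 55645)
Z = -19807818/6206195 (Z = -1743*(-1/555) - 212425*1/33547 = 581/185 - 212425/33547 = -19807818/6206195 ≈ -3.1916)
Z - (b - 1*33603) = -19807818/6206195 - (55645 - 1*33603) = -19807818/6206195 - (55645 - 33603) = -19807818/6206195 - 1*22042 = -19807818/6206195 - 22042 = -136816758008/6206195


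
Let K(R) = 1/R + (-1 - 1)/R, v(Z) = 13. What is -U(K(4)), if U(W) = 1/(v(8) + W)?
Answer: -4/51 ≈ -0.078431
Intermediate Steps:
K(R) = -1/R (K(R) = 1/R - 2/R = -1/R)
U(W) = 1/(13 + W)
-U(K(4)) = -1/(13 - 1/4) = -1/(13 - 1*¼) = -1/(13 - ¼) = -1/51/4 = -1*4/51 = -4/51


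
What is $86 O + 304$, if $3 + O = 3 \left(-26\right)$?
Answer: $-6662$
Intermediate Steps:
$O = -81$ ($O = -3 + 3 \left(-26\right) = -3 - 78 = -81$)
$86 O + 304 = 86 \left(-81\right) + 304 = -6966 + 304 = -6662$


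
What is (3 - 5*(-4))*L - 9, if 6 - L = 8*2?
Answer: -239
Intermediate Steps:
L = -10 (L = 6 - 8*2 = 6 - 1*16 = 6 - 16 = -10)
(3 - 5*(-4))*L - 9 = (3 - 5*(-4))*(-10) - 9 = (3 + 20)*(-10) - 9 = 23*(-10) - 9 = -230 - 9 = -239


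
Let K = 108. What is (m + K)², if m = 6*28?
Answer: 76176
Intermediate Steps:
m = 168
(m + K)² = (168 + 108)² = 276² = 76176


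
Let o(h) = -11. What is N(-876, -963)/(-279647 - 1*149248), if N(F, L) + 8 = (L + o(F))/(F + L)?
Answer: 13738/788737905 ≈ 1.7418e-5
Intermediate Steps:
N(F, L) = -8 + (-11 + L)/(F + L) (N(F, L) = -8 + (L - 11)/(F + L) = -8 + (-11 + L)/(F + L))
N(-876, -963)/(-279647 - 1*149248) = ((-11 - 8*(-876) - 7*(-963))/(-876 - 963))/(-279647 - 1*149248) = ((-11 + 7008 + 6741)/(-1839))/(-279647 - 149248) = -1/1839*13738/(-428895) = -13738/1839*(-1/428895) = 13738/788737905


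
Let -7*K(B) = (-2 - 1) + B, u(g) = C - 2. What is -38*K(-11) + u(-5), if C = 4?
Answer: -74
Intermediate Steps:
u(g) = 2 (u(g) = 4 - 2 = 2)
K(B) = 3/7 - B/7 (K(B) = -((-2 - 1) + B)/7 = -(-3 + B)/7 = 3/7 - B/7)
-38*K(-11) + u(-5) = -38*(3/7 - ⅐*(-11)) + 2 = -38*(3/7 + 11/7) + 2 = -38*2 + 2 = -76 + 2 = -74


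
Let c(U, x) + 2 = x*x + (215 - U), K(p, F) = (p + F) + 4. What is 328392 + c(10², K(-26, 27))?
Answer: 328530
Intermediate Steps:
K(p, F) = 4 + F + p (K(p, F) = (F + p) + 4 = 4 + F + p)
c(U, x) = 213 + x² - U (c(U, x) = -2 + (x*x + (215 - U)) = -2 + (x² + (215 - U)) = -2 + (215 + x² - U) = 213 + x² - U)
328392 + c(10², K(-26, 27)) = 328392 + (213 + (4 + 27 - 26)² - 1*10²) = 328392 + (213 + 5² - 1*100) = 328392 + (213 + 25 - 100) = 328392 + 138 = 328530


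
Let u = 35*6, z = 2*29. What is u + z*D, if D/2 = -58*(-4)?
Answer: 27122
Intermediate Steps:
D = 464 (D = 2*(-58*(-4)) = 2*232 = 464)
z = 58
u = 210
u + z*D = 210 + 58*464 = 210 + 26912 = 27122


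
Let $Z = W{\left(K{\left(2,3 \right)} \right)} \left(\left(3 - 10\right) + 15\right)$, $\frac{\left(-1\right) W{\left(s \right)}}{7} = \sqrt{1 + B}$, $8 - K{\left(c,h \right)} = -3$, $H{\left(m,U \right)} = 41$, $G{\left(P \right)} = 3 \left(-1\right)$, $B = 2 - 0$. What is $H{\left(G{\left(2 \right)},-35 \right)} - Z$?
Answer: $41 + 56 \sqrt{3} \approx 137.99$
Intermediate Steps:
$B = 2$ ($B = 2 + 0 = 2$)
$G{\left(P \right)} = -3$
$K{\left(c,h \right)} = 11$ ($K{\left(c,h \right)} = 8 - -3 = 8 + 3 = 11$)
$W{\left(s \right)} = - 7 \sqrt{3}$ ($W{\left(s \right)} = - 7 \sqrt{1 + 2} = - 7 \sqrt{3}$)
$Z = - 56 \sqrt{3}$ ($Z = - 7 \sqrt{3} \left(\left(3 - 10\right) + 15\right) = - 7 \sqrt{3} \left(-7 + 15\right) = - 7 \sqrt{3} \cdot 8 = - 56 \sqrt{3} \approx -96.995$)
$H{\left(G{\left(2 \right)},-35 \right)} - Z = 41 - - 56 \sqrt{3} = 41 + 56 \sqrt{3}$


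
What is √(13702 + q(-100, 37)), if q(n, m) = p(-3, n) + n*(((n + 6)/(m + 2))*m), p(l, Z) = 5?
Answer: √34412547/39 ≈ 150.42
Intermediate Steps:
q(n, m) = 5 + m*n*(6 + n)/(2 + m) (q(n, m) = 5 + n*(((n + 6)/(m + 2))*m) = 5 + n*(((6 + n)/(2 + m))*m) = 5 + n*(m*(6 + n)/(2 + m)) = 5 + m*n*(6 + n)/(2 + m))
√(13702 + q(-100, 37)) = √(13702 + (10 + 5*37 + 37*(-100)² + 6*37*(-100))/(2 + 37)) = √(13702 + (10 + 185 + 37*10000 - 22200)/39) = √(13702 + (10 + 185 + 370000 - 22200)/39) = √(13702 + (1/39)*347995) = √(13702 + 347995/39) = √(882373/39) = √34412547/39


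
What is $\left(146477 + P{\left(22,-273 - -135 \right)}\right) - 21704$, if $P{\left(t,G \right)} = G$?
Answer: $124635$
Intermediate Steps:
$\left(146477 + P{\left(22,-273 - -135 \right)}\right) - 21704 = \left(146477 - 138\right) - 21704 = 146339 - 21704 = 124635$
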